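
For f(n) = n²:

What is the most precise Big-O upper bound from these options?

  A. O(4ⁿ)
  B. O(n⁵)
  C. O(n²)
C

f(n) = n² is O(n²).
All listed options are valid Big-O bounds (upper bounds),
but O(n²) is the tightest (smallest valid bound).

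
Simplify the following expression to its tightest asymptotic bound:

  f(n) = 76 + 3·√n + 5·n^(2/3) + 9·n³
Θ(n³)

Order the terms by growth rate: 76 ≺ 3·√n ≺ 5·n^(2/3) ≺ 9·n³.
The fastest-growing term 9·n³ dominates as n → ∞; dropping its constant factor gives Θ(n³).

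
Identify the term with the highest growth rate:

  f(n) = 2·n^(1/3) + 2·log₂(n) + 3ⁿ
3ⁿ

Looking at each term:
  - 2·n^(1/3) is O(n^(1/3))
  - 2·log₂(n) is O(log n)
  - 3ⁿ is O(3ⁿ)

The term 3ⁿ (O(3ⁿ)) grows fastest and dominates all others.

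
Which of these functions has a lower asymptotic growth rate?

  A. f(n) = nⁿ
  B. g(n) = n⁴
B

f(n) = nⁿ is O(nⁿ), while g(n) = n⁴ is O(n⁴).
Since O(n⁴) grows slower than O(nⁿ), g(n) is dominated.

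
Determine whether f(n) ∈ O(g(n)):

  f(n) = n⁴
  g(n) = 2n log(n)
False

f(n) = n⁴ is O(n⁴), and g(n) = 2n log(n) is O(n log n).
Since O(n⁴) grows faster than O(n log n), f(n) = O(g(n)) is false.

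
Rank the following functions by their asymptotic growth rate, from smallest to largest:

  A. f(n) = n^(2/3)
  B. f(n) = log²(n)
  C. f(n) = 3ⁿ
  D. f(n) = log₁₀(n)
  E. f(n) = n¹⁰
D < B < A < E < C

Comparing growth rates:
D = log₁₀(n) is O(log n)
B = log²(n) is O(log² n)
A = n^(2/3) is O(n^(2/3))
E = n¹⁰ is O(n¹⁰)
C = 3ⁿ is O(3ⁿ)

Therefore, the order from slowest to fastest is: D < B < A < E < C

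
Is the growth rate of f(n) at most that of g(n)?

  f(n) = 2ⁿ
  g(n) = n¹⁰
False

f(n) = 2ⁿ is O(2ⁿ), and g(n) = n¹⁰ is O(n¹⁰).
Since O(2ⁿ) grows faster than O(n¹⁰), f(n) = O(g(n)) is false.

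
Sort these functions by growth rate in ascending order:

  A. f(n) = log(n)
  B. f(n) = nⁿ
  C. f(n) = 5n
A < C < B

Comparing growth rates:
A = log(n) is O(log n)
C = 5n is O(n)
B = nⁿ is O(nⁿ)

Therefore, the order from slowest to fastest is: A < C < B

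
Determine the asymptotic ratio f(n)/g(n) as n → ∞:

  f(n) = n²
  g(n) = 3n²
1/3

Since n² and 3n² have the same growth rate (O(n²)),
the ratio converges to a constant: 1/3.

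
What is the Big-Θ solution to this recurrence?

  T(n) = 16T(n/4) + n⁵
Θ(n⁵)

Master Theorem: a = 16, b = 4, f(n) = n⁵.
Compute the critical exponent d = log₄(16) = 2.
Compare f(n) = Θ(n⁵) against n^d:
  k = 5 > d = 2, so f(n) = Ω(n^(d+ε)) — Case 3.
  Regularity: a·(n/b)^5/n^5 = a/b^5 = 16/1024 < 1 ✓.
  The top-level work dominates: T(n) = Θ(f(n)) = Θ(n⁵).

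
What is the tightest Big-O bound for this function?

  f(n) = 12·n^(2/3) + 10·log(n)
O(n^(2/3))

The dominant term in 12·n^(2/3) + 10·log(n) is 12·n^(2/3), which is Θ(n^(2/3)).
Lower-order terms (10·log(n)) are asymptotically negligible.
Constants are absorbed, so the tightest bound is O(n^(2/3)).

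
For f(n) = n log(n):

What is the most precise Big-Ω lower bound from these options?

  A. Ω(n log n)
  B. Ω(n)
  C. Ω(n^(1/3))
A

f(n) = n log(n) is Ω(n log n).
All listed options are valid Big-Ω bounds (lower bounds),
but Ω(n log n) is the tightest (largest valid bound).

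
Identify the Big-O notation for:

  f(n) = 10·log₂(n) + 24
O(log n)

The dominant term in 10·log₂(n) + 24 is 10·log₂(n), which is Θ(log n).
Lower-order terms (24) are asymptotically negligible.
Constants are absorbed, so the tightest bound is O(log n).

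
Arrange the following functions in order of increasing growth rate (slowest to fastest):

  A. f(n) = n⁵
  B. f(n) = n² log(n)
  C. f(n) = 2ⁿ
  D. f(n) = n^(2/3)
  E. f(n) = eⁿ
D < B < A < C < E

Comparing growth rates:
D = n^(2/3) is O(n^(2/3))
B = n² log(n) is O(n² log n)
A = n⁵ is O(n⁵)
C = 2ⁿ is O(2ⁿ)
E = eⁿ is O(eⁿ)

Therefore, the order from slowest to fastest is: D < B < A < C < E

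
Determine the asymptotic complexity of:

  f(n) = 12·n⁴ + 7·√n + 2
O(n⁴)

The dominant term in 12·n⁴ + 7·√n + 2 is 12·n⁴, which is Θ(n⁴).
Lower-order terms (7·√n, 2) are asymptotically negligible.
Constants are absorbed, so the tightest bound is O(n⁴).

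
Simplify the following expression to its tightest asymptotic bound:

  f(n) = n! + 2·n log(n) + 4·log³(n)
Θ(n!)

Order the terms by growth rate: 4·log³(n) ≺ 2·n log(n) ≺ n!.
The fastest-growing term n! dominates as n → ∞; dropping its constant factor gives Θ(n!).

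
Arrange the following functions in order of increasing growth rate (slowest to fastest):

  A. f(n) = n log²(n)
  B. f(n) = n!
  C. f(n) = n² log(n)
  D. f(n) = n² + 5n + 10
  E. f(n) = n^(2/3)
E < A < D < C < B

Comparing growth rates:
E = n^(2/3) is O(n^(2/3))
A = n log²(n) is O(n log² n)
D = n² + 5n + 10 is O(n²)
C = n² log(n) is O(n² log n)
B = n! is O(n!)

Therefore, the order from slowest to fastest is: E < A < D < C < B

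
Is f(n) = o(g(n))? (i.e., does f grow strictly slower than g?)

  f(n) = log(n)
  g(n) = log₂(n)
False

f(n) = log(n) is O(log n), and g(n) = log₂(n) is O(log n).
Since they have the same growth rate, f(n) = o(g(n)) is false.
(f = o(g) requires f to grow strictly slower, not equal.)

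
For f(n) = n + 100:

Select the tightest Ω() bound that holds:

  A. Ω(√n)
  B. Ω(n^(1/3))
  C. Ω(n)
C

f(n) = n + 100 is Ω(n).
All listed options are valid Big-Ω bounds (lower bounds),
but Ω(n) is the tightest (largest valid bound).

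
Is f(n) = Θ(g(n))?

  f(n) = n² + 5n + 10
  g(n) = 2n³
False

f(n) = n² + 5n + 10 is O(n²), and g(n) = 2n³ is O(n³).
Since they have different growth rates, f(n) = Θ(g(n)) is false.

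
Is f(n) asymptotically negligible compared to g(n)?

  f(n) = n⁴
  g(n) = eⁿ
True

f(n) = n⁴ is O(n⁴), and g(n) = eⁿ is O(eⁿ).
Since O(n⁴) grows strictly slower than O(eⁿ), f(n) = o(g(n)) is true.
This means lim(n→∞) f(n)/g(n) = 0.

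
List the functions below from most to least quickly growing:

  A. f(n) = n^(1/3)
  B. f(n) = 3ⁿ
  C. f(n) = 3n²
B > C > A

Comparing growth rates:
B = 3ⁿ is O(3ⁿ)
C = 3n² is O(n²)
A = n^(1/3) is O(n^(1/3))

Therefore, the order from fastest to slowest is: B > C > A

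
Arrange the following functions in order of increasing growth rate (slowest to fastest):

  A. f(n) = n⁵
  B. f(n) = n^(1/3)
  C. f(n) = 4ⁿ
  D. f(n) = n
B < D < A < C

Comparing growth rates:
B = n^(1/3) is O(n^(1/3))
D = n is O(n)
A = n⁵ is O(n⁵)
C = 4ⁿ is O(4ⁿ)

Therefore, the order from slowest to fastest is: B < D < A < C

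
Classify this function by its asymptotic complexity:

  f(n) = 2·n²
O(n²)

The dominant term in 2·n² is 2·n², which is Θ(n²).
Constants are absorbed, so the tightest bound is O(n²).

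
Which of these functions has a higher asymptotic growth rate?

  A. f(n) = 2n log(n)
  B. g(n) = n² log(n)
B

f(n) = 2n log(n) is O(n log n), while g(n) = n² log(n) is O(n² log n).
Since O(n² log n) grows faster than O(n log n), g(n) dominates.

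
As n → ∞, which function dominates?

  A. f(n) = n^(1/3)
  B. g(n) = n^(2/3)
B

f(n) = n^(1/3) is O(n^(1/3)), while g(n) = n^(2/3) is O(n^(2/3)).
Since O(n^(2/3)) grows faster than O(n^(1/3)), g(n) dominates.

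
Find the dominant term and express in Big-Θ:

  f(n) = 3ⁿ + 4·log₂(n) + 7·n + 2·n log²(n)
Θ(3ⁿ)

Order the terms by growth rate: 4·log₂(n) ≺ 7·n ≺ 2·n log²(n) ≺ 3ⁿ.
The fastest-growing term 3ⁿ dominates as n → ∞; dropping its constant factor gives Θ(3ⁿ).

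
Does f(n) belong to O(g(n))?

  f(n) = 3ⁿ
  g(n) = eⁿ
False

f(n) = 3ⁿ is O(3ⁿ), and g(n) = eⁿ is O(eⁿ).
Since O(3ⁿ) grows faster than O(eⁿ), f(n) = O(g(n)) is false.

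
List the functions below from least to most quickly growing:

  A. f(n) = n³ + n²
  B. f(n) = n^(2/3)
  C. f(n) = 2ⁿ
B < A < C

Comparing growth rates:
B = n^(2/3) is O(n^(2/3))
A = n³ + n² is O(n³)
C = 2ⁿ is O(2ⁿ)

Therefore, the order from slowest to fastest is: B < A < C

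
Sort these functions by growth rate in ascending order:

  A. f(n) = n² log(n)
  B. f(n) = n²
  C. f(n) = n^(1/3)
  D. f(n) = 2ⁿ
C < B < A < D

Comparing growth rates:
C = n^(1/3) is O(n^(1/3))
B = n² is O(n²)
A = n² log(n) is O(n² log n)
D = 2ⁿ is O(2ⁿ)

Therefore, the order from slowest to fastest is: C < B < A < D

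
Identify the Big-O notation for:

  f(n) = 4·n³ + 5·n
O(n³)

The dominant term in 4·n³ + 5·n is 4·n³, which is Θ(n³).
Lower-order terms (5·n) are asymptotically negligible.
Constants are absorbed, so the tightest bound is O(n³).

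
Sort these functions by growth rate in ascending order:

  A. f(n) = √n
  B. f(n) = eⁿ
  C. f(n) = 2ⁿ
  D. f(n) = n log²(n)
A < D < C < B

Comparing growth rates:
A = √n is O(√n)
D = n log²(n) is O(n log² n)
C = 2ⁿ is O(2ⁿ)
B = eⁿ is O(eⁿ)

Therefore, the order from slowest to fastest is: A < D < C < B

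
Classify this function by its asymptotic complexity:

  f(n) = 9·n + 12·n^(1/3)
O(n)

The dominant term in 9·n + 12·n^(1/3) is 9·n, which is Θ(n).
Lower-order terms (12·n^(1/3)) are asymptotically negligible.
Constants are absorbed, so the tightest bound is O(n).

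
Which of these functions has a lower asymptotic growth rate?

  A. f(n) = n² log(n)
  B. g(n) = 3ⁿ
A

f(n) = n² log(n) is O(n² log n), while g(n) = 3ⁿ is O(3ⁿ).
Since O(n² log n) grows slower than O(3ⁿ), f(n) is dominated.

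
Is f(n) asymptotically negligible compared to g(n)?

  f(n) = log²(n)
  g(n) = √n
True

f(n) = log²(n) is O(log² n), and g(n) = √n is O(√n).
Since O(log² n) grows strictly slower than O(√n), f(n) = o(g(n)) is true.
This means lim(n→∞) f(n)/g(n) = 0.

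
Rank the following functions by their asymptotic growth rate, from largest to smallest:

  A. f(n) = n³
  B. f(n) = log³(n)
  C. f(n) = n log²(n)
A > C > B

Comparing growth rates:
A = n³ is O(n³)
C = n log²(n) is O(n log² n)
B = log³(n) is O(log³ n)

Therefore, the order from fastest to slowest is: A > C > B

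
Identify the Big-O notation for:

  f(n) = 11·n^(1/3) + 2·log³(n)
O(n^(1/3))

The dominant term in 11·n^(1/3) + 2·log³(n) is 11·n^(1/3), which is Θ(n^(1/3)).
Lower-order terms (2·log³(n)) are asymptotically negligible.
Constants are absorbed, so the tightest bound is O(n^(1/3)).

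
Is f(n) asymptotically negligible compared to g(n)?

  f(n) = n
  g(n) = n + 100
False

f(n) = n is O(n), and g(n) = n + 100 is O(n).
Since they have the same growth rate, f(n) = o(g(n)) is false.
(f = o(g) requires f to grow strictly slower, not equal.)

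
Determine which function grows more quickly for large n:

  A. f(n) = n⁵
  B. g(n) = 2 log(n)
A

f(n) = n⁵ is O(n⁵), while g(n) = 2 log(n) is O(log n).
Since O(n⁵) grows faster than O(log n), f(n) dominates.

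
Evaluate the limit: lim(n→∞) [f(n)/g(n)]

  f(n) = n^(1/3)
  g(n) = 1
∞

Since n^(1/3) (O(n^(1/3))) grows faster than 1 (O(1)),
the ratio f(n)/g(n) → ∞ as n → ∞.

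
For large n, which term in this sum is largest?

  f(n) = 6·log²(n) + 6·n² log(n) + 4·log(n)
6·n² log(n)

Looking at each term:
  - 6·log²(n) is O(log² n)
  - 6·n² log(n) is O(n² log n)
  - 4·log(n) is O(log n)

The term 6·n² log(n) (O(n² log n)) grows fastest and dominates all others.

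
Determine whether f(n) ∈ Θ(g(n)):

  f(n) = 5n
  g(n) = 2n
True

f(n) = 5n and g(n) = 2n are both O(n).
Since they have the same asymptotic growth rate, f(n) = Θ(g(n)) is true.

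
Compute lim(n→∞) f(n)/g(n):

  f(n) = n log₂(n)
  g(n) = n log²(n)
0

Since n log₂(n) (O(n log n)) grows slower than n log²(n) (O(n log² n)),
the ratio f(n)/g(n) → 0 as n → ∞.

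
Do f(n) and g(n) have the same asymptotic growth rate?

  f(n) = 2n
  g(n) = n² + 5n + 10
False

f(n) = 2n is O(n), and g(n) = n² + 5n + 10 is O(n²).
Since they have different growth rates, f(n) = Θ(g(n)) is false.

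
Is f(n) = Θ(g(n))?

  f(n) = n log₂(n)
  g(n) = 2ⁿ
False

f(n) = n log₂(n) is O(n log n), and g(n) = 2ⁿ is O(2ⁿ).
Since they have different growth rates, f(n) = Θ(g(n)) is false.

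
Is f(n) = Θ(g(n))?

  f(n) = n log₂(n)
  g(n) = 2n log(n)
True

f(n) = n log₂(n) and g(n) = 2n log(n) are both O(n log n).
Since they have the same asymptotic growth rate, f(n) = Θ(g(n)) is true.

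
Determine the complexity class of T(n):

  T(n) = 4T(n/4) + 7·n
Θ(n log n)

Master Theorem: a = 4, b = 4, f(n) = 7·n.
Compute the critical exponent d = log₄(4) = 1.
Compare f(n) = Θ(n) against n^d:
  k = 1 = d, so f(n) = Θ(n^d) — Case 2.
  Work is balanced across levels: T(n) = Θ(n^d log n) = Θ(n log n).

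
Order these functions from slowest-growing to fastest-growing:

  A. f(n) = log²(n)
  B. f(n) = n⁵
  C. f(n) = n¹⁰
A < B < C

Comparing growth rates:
A = log²(n) is O(log² n)
B = n⁵ is O(n⁵)
C = n¹⁰ is O(n¹⁰)

Therefore, the order from slowest to fastest is: A < B < C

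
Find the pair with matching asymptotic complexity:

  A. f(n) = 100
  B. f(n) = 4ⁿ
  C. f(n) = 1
A and C

Examining each function:
  A. 100 is O(1)
  B. 4ⁿ is O(4ⁿ)
  C. 1 is O(1)

Functions A and C both have the same complexity class.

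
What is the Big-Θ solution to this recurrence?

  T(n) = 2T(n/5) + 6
Θ(n^log₅(2))

Master Theorem: a = 2, b = 5, f(n) = 6.
Compute the critical exponent d = log₅(2) = 0.431.
Compare f(n) = Θ(1) against n^d:
  k = 0 < d = 0.431, so f(n) = O(n^(d-ε)) — Case 1.
  The recursion cost dominates: T(n) = Θ(n^d) = Θ(n^log₅(2)).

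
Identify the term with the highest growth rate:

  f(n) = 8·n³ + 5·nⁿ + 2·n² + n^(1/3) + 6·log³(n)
5·nⁿ

Looking at each term:
  - 8·n³ is O(n³)
  - 5·nⁿ is O(nⁿ)
  - 2·n² is O(n²)
  - n^(1/3) is O(n^(1/3))
  - 6·log³(n) is O(log³ n)

The term 5·nⁿ (O(nⁿ)) grows fastest and dominates all others.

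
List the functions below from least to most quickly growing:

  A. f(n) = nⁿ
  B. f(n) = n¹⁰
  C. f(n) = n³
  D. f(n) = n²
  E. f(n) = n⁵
D < C < E < B < A

Comparing growth rates:
D = n² is O(n²)
C = n³ is O(n³)
E = n⁵ is O(n⁵)
B = n¹⁰ is O(n¹⁰)
A = nⁿ is O(nⁿ)

Therefore, the order from slowest to fastest is: D < C < E < B < A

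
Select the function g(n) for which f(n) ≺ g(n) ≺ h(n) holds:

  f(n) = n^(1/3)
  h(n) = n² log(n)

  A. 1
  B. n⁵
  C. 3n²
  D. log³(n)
C

We need g(n) with n^(1/3) = o(g(n)) and g(n) = o(n² log(n)), i.e. O(n^(1/3)) ≺ g ≺ O(n² log n).
Check each option:
  A. 1 — O(1) does not grow strictly faster than f(n)
  B. n⁵ — O(n⁵) does not grow strictly slower than h(n)
  C. 3n² — O(n²) is strictly between O(n^(1/3)) and O(n² log n) ✓
  D. log³(n) — O(log³ n) does not grow strictly faster than f(n)

Only option C (3n²) lies strictly between.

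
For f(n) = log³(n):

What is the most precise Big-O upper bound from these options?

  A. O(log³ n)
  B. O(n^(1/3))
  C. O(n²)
A

f(n) = log³(n) is O(log³ n).
All listed options are valid Big-O bounds (upper bounds),
but O(log³ n) is the tightest (smallest valid bound).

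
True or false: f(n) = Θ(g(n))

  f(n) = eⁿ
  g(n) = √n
False

f(n) = eⁿ is O(eⁿ), and g(n) = √n is O(√n).
Since they have different growth rates, f(n) = Θ(g(n)) is false.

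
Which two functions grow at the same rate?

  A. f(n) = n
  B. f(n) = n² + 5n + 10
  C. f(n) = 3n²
B and C

Examining each function:
  A. n is O(n)
  B. n² + 5n + 10 is O(n²)
  C. 3n² is O(n²)

Functions B and C both have the same complexity class.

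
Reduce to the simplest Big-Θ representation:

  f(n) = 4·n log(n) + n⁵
Θ(n⁵)

Order the terms by growth rate: 4·n log(n) ≺ n⁵.
The fastest-growing term n⁵ dominates as n → ∞; dropping its constant factor gives Θ(n⁵).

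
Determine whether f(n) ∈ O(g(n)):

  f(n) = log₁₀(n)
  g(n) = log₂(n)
True

f(n) = log₁₀(n) and g(n) = log₂(n) are both O(log n).
Big-O permits equal growth rates (f ≤ c·g for some c), so f(n) = O(g(n)) is true.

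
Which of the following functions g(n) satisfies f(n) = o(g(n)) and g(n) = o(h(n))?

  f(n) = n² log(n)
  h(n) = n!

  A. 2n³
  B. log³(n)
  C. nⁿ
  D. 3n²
A

We need g(n) with n² log(n) = o(g(n)) and g(n) = o(n!), i.e. O(n² log n) ≺ g ≺ O(n!).
Check each option:
  A. 2n³ — O(n³) is strictly between O(n² log n) and O(n!) ✓
  B. log³(n) — O(log³ n) does not grow strictly faster than f(n)
  C. nⁿ — O(nⁿ) does not grow strictly slower than h(n)
  D. 3n² — O(n²) does not grow strictly faster than f(n)

Only option A (2n³) lies strictly between.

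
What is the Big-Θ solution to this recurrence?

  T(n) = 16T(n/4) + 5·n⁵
Θ(n⁵)

Master Theorem: a = 16, b = 4, f(n) = 5·n⁵.
Compute the critical exponent d = log₄(16) = 2.
Compare f(n) = Θ(n⁵) against n^d:
  k = 5 > d = 2, so f(n) = Ω(n^(d+ε)) — Case 3.
  Regularity: a·(n/b)^5/n^5 = a/b^5 = 16/1024 < 1 ✓.
  The top-level work dominates: T(n) = Θ(f(n)) = Θ(n⁵).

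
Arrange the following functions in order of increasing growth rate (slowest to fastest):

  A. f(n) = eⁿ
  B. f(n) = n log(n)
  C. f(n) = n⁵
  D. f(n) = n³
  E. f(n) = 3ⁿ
B < D < C < A < E

Comparing growth rates:
B = n log(n) is O(n log n)
D = n³ is O(n³)
C = n⁵ is O(n⁵)
A = eⁿ is O(eⁿ)
E = 3ⁿ is O(3ⁿ)

Therefore, the order from slowest to fastest is: B < D < C < A < E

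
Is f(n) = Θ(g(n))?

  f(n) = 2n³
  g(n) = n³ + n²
True

f(n) = 2n³ and g(n) = n³ + n² are both O(n³).
Since they have the same asymptotic growth rate, f(n) = Θ(g(n)) is true.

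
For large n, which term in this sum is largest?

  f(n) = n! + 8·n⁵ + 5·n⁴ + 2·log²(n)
n!

Looking at each term:
  - n! is O(n!)
  - 8·n⁵ is O(n⁵)
  - 5·n⁴ is O(n⁴)
  - 2·log²(n) is O(log² n)

The term n! (O(n!)) grows fastest and dominates all others.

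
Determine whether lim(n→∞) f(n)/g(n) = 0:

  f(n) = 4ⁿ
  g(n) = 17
False

f(n) = 4ⁿ is O(4ⁿ), and g(n) = 17 is O(1).
Since O(4ⁿ) grows faster than or equal to O(1), f(n) = o(g(n)) is false.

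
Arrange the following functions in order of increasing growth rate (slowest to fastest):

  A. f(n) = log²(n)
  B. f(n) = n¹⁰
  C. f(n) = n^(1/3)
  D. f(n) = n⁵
A < C < D < B

Comparing growth rates:
A = log²(n) is O(log² n)
C = n^(1/3) is O(n^(1/3))
D = n⁵ is O(n⁵)
B = n¹⁰ is O(n¹⁰)

Therefore, the order from slowest to fastest is: A < C < D < B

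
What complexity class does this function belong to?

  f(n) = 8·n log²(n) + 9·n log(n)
O(n log² n)

The dominant term in 8·n log²(n) + 9·n log(n) is 8·n log²(n), which is Θ(n log² n).
Lower-order terms (9·n log(n)) are asymptotically negligible.
Constants are absorbed, so the tightest bound is O(n log² n).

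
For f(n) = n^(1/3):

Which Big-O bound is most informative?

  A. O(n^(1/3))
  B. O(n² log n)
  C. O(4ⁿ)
A

f(n) = n^(1/3) is O(n^(1/3)).
All listed options are valid Big-O bounds (upper bounds),
but O(n^(1/3)) is the tightest (smallest valid bound).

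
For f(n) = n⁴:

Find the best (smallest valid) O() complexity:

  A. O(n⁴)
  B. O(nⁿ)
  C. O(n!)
A

f(n) = n⁴ is O(n⁴).
All listed options are valid Big-O bounds (upper bounds),
but O(n⁴) is the tightest (smallest valid bound).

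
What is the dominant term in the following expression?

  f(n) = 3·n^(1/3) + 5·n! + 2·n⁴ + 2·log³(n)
5·n!

Looking at each term:
  - 3·n^(1/3) is O(n^(1/3))
  - 5·n! is O(n!)
  - 2·n⁴ is O(n⁴)
  - 2·log³(n) is O(log³ n)

The term 5·n! (O(n!)) grows fastest and dominates all others.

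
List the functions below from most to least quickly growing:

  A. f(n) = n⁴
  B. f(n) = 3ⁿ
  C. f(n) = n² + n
B > A > C

Comparing growth rates:
B = 3ⁿ is O(3ⁿ)
A = n⁴ is O(n⁴)
C = n² + n is O(n²)

Therefore, the order from fastest to slowest is: B > A > C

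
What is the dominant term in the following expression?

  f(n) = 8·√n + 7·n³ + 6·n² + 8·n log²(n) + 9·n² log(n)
7·n³

Looking at each term:
  - 8·√n is O(√n)
  - 7·n³ is O(n³)
  - 6·n² is O(n²)
  - 8·n log²(n) is O(n log² n)
  - 9·n² log(n) is O(n² log n)

The term 7·n³ (O(n³)) grows fastest and dominates all others.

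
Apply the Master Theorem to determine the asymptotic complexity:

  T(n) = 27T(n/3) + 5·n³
Θ(n³ log n)

Master Theorem: a = 27, b = 3, f(n) = 5·n³.
Compute the critical exponent d = log₃(27) = 3.
Compare f(n) = Θ(n³) against n^d:
  k = 3 = d, so f(n) = Θ(n^d) — Case 2.
  Work is balanced across levels: T(n) = Θ(n^d log n) = Θ(n³ log n).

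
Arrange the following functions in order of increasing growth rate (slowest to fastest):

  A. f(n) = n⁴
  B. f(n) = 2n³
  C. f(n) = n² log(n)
C < B < A

Comparing growth rates:
C = n² log(n) is O(n² log n)
B = 2n³ is O(n³)
A = n⁴ is O(n⁴)

Therefore, the order from slowest to fastest is: C < B < A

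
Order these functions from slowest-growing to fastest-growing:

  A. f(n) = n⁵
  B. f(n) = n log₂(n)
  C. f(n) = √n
C < B < A

Comparing growth rates:
C = √n is O(√n)
B = n log₂(n) is O(n log n)
A = n⁵ is O(n⁵)

Therefore, the order from slowest to fastest is: C < B < A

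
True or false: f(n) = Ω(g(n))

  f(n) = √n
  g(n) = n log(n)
False

f(n) = √n is O(√n), and g(n) = n log(n) is O(n log n).
Since O(√n) grows slower than O(n log n), f(n) = Ω(g(n)) is false.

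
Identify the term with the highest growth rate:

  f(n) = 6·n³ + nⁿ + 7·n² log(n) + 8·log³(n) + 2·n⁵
nⁿ

Looking at each term:
  - 6·n³ is O(n³)
  - nⁿ is O(nⁿ)
  - 7·n² log(n) is O(n² log n)
  - 8·log³(n) is O(log³ n)
  - 2·n⁵ is O(n⁵)

The term nⁿ (O(nⁿ)) grows fastest and dominates all others.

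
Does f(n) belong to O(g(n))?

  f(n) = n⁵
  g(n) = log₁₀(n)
False

f(n) = n⁵ is O(n⁵), and g(n) = log₁₀(n) is O(log n).
Since O(n⁵) grows faster than O(log n), f(n) = O(g(n)) is false.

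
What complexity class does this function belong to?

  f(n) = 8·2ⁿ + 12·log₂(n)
O(2ⁿ)

The dominant term in 8·2ⁿ + 12·log₂(n) is 8·2ⁿ, which is Θ(2ⁿ).
Lower-order terms (12·log₂(n)) are asymptotically negligible.
Constants are absorbed, so the tightest bound is O(2ⁿ).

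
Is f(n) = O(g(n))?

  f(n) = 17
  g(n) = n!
True

f(n) = 17 is O(1), and g(n) = n! is O(n!).
Since O(1) ⊆ O(n!) (f grows no faster than g), f(n) = O(g(n)) is true.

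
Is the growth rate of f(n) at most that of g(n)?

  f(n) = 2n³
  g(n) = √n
False

f(n) = 2n³ is O(n³), and g(n) = √n is O(√n).
Since O(n³) grows faster than O(√n), f(n) = O(g(n)) is false.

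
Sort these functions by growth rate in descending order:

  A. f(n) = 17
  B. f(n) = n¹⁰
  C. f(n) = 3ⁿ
C > B > A

Comparing growth rates:
C = 3ⁿ is O(3ⁿ)
B = n¹⁰ is O(n¹⁰)
A = 17 is O(1)

Therefore, the order from fastest to slowest is: C > B > A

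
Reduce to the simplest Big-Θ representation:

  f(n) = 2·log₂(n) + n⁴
Θ(n⁴)

Order the terms by growth rate: 2·log₂(n) ≺ n⁴.
The fastest-growing term n⁴ dominates as n → ∞; dropping its constant factor gives Θ(n⁴).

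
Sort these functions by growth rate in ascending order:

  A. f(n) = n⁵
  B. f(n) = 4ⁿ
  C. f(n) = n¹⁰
A < C < B

Comparing growth rates:
A = n⁵ is O(n⁵)
C = n¹⁰ is O(n¹⁰)
B = 4ⁿ is O(4ⁿ)

Therefore, the order from slowest to fastest is: A < C < B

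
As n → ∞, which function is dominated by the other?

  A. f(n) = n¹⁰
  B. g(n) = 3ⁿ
A

f(n) = n¹⁰ is O(n¹⁰), while g(n) = 3ⁿ is O(3ⁿ).
Since O(n¹⁰) grows slower than O(3ⁿ), f(n) is dominated.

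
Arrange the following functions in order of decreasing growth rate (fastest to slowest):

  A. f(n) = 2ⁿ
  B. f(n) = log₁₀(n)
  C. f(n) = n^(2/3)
A > C > B

Comparing growth rates:
A = 2ⁿ is O(2ⁿ)
C = n^(2/3) is O(n^(2/3))
B = log₁₀(n) is O(log n)

Therefore, the order from fastest to slowest is: A > C > B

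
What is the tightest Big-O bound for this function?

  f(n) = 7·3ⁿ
O(3ⁿ)

The dominant term in 7·3ⁿ is 7·3ⁿ, which is Θ(3ⁿ).
Constants are absorbed, so the tightest bound is O(3ⁿ).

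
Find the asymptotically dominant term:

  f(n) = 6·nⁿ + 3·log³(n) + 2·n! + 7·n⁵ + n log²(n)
6·nⁿ

Looking at each term:
  - 6·nⁿ is O(nⁿ)
  - 3·log³(n) is O(log³ n)
  - 2·n! is O(n!)
  - 7·n⁵ is O(n⁵)
  - n log²(n) is O(n log² n)

The term 6·nⁿ (O(nⁿ)) grows fastest and dominates all others.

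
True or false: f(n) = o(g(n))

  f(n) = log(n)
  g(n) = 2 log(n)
False

f(n) = log(n) is O(log n), and g(n) = 2 log(n) is O(log n).
Since they have the same growth rate, f(n) = o(g(n)) is false.
(f = o(g) requires f to grow strictly slower, not equal.)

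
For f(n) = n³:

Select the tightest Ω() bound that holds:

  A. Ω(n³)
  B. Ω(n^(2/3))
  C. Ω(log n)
A

f(n) = n³ is Ω(n³).
All listed options are valid Big-Ω bounds (lower bounds),
but Ω(n³) is the tightest (largest valid bound).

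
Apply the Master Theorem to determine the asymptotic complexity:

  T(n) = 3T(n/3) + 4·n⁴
Θ(n⁴)

Master Theorem: a = 3, b = 3, f(n) = 4·n⁴.
Compute the critical exponent d = log₃(3) = 1.
Compare f(n) = Θ(n⁴) against n^d:
  k = 4 > d = 1, so f(n) = Ω(n^(d+ε)) — Case 3.
  Regularity: a·(n/b)^4/n^4 = a/b^4 = 3/81 < 1 ✓.
  The top-level work dominates: T(n) = Θ(f(n)) = Θ(n⁴).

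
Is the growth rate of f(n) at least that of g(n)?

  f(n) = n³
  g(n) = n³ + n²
True

f(n) = n³ and g(n) = n³ + n² are both O(n³).
Big-Ω permits equal growth rates (f ≥ c·g for some c > 0), so f(n) = Ω(g(n)) is true.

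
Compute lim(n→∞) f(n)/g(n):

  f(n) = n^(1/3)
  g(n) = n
0

Since n^(1/3) (O(n^(1/3))) grows slower than n (O(n)),
the ratio f(n)/g(n) → 0 as n → ∞.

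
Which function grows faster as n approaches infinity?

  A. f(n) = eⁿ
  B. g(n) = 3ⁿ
B

f(n) = eⁿ is O(eⁿ), while g(n) = 3ⁿ is O(3ⁿ).
Since O(3ⁿ) grows faster than O(eⁿ), g(n) dominates.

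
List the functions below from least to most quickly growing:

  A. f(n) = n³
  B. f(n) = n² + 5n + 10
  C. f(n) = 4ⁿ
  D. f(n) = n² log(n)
B < D < A < C

Comparing growth rates:
B = n² + 5n + 10 is O(n²)
D = n² log(n) is O(n² log n)
A = n³ is O(n³)
C = 4ⁿ is O(4ⁿ)

Therefore, the order from slowest to fastest is: B < D < A < C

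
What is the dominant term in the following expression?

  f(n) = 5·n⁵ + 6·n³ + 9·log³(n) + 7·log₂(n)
5·n⁵

Looking at each term:
  - 5·n⁵ is O(n⁵)
  - 6·n³ is O(n³)
  - 9·log³(n) is O(log³ n)
  - 7·log₂(n) is O(log n)

The term 5·n⁵ (O(n⁵)) grows fastest and dominates all others.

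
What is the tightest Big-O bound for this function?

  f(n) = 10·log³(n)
O(log³ n)

The dominant term in 10·log³(n) is 10·log³(n), which is Θ(log³ n).
Constants are absorbed, so the tightest bound is O(log³ n).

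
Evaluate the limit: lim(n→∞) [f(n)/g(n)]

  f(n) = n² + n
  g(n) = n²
1

Since n² + n and n² have the same growth rate (O(n²)),
the ratio converges to a constant: 1.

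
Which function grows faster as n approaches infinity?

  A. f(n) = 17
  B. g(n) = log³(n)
B

f(n) = 17 is O(1), while g(n) = log³(n) is O(log³ n).
Since O(log³ n) grows faster than O(1), g(n) dominates.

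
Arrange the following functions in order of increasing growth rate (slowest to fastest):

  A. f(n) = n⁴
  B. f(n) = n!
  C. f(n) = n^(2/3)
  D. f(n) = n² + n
C < D < A < B

Comparing growth rates:
C = n^(2/3) is O(n^(2/3))
D = n² + n is O(n²)
A = n⁴ is O(n⁴)
B = n! is O(n!)

Therefore, the order from slowest to fastest is: C < D < A < B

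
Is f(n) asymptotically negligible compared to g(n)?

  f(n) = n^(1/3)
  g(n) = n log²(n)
True

f(n) = n^(1/3) is O(n^(1/3)), and g(n) = n log²(n) is O(n log² n).
Since O(n^(1/3)) grows strictly slower than O(n log² n), f(n) = o(g(n)) is true.
This means lim(n→∞) f(n)/g(n) = 0.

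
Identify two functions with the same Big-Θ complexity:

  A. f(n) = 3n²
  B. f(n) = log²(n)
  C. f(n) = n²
A and C

Examining each function:
  A. 3n² is O(n²)
  B. log²(n) is O(log² n)
  C. n² is O(n²)

Functions A and C both have the same complexity class.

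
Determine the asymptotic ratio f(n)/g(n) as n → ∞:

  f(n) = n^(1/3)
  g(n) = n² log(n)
0

Since n^(1/3) (O(n^(1/3))) grows slower than n² log(n) (O(n² log n)),
the ratio f(n)/g(n) → 0 as n → ∞.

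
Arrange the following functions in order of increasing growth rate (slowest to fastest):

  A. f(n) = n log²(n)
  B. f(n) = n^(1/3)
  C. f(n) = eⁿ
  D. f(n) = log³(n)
D < B < A < C

Comparing growth rates:
D = log³(n) is O(log³ n)
B = n^(1/3) is O(n^(1/3))
A = n log²(n) is O(n log² n)
C = eⁿ is O(eⁿ)

Therefore, the order from slowest to fastest is: D < B < A < C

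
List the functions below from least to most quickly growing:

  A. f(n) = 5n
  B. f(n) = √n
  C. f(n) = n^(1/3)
C < B < A

Comparing growth rates:
C = n^(1/3) is O(n^(1/3))
B = √n is O(√n)
A = 5n is O(n)

Therefore, the order from slowest to fastest is: C < B < A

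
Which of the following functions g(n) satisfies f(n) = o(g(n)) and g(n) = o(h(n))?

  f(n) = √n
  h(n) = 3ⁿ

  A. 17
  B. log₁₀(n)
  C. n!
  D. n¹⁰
D

We need g(n) with √n = o(g(n)) and g(n) = o(3ⁿ), i.e. O(√n) ≺ g ≺ O(3ⁿ).
Check each option:
  A. 17 — O(1) does not grow strictly faster than f(n)
  B. log₁₀(n) — O(log n) does not grow strictly faster than f(n)
  C. n! — O(n!) does not grow strictly slower than h(n)
  D. n¹⁰ — O(n¹⁰) is strictly between O(√n) and O(3ⁿ) ✓

Only option D (n¹⁰) lies strictly between.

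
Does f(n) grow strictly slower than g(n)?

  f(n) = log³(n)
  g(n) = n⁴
True

f(n) = log³(n) is O(log³ n), and g(n) = n⁴ is O(n⁴).
Since O(log³ n) grows strictly slower than O(n⁴), f(n) = o(g(n)) is true.
This means lim(n→∞) f(n)/g(n) = 0.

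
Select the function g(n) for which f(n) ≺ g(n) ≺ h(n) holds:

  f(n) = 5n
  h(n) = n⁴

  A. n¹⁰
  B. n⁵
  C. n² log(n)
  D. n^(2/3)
C

We need g(n) with 5n = o(g(n)) and g(n) = o(n⁴), i.e. O(n) ≺ g ≺ O(n⁴).
Check each option:
  A. n¹⁰ — O(n¹⁰) does not grow strictly slower than h(n)
  B. n⁵ — O(n⁵) does not grow strictly slower than h(n)
  C. n² log(n) — O(n² log n) is strictly between O(n) and O(n⁴) ✓
  D. n^(2/3) — O(n^(2/3)) does not grow strictly faster than f(n)

Only option C (n² log(n)) lies strictly between.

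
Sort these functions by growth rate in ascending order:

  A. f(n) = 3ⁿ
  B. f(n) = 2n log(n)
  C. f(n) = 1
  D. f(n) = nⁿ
C < B < A < D

Comparing growth rates:
C = 1 is O(1)
B = 2n log(n) is O(n log n)
A = 3ⁿ is O(3ⁿ)
D = nⁿ is O(nⁿ)

Therefore, the order from slowest to fastest is: C < B < A < D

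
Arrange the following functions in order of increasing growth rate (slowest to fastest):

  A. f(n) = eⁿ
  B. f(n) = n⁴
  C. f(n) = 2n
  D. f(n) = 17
D < C < B < A

Comparing growth rates:
D = 17 is O(1)
C = 2n is O(n)
B = n⁴ is O(n⁴)
A = eⁿ is O(eⁿ)

Therefore, the order from slowest to fastest is: D < C < B < A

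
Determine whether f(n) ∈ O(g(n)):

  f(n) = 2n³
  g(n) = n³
True

f(n) = 2n³ and g(n) = n³ are both O(n³).
Big-O permits equal growth rates (f ≤ c·g for some c), so f(n) = O(g(n)) is true.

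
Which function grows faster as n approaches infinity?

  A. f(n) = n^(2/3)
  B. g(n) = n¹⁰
B

f(n) = n^(2/3) is O(n^(2/3)), while g(n) = n¹⁰ is O(n¹⁰).
Since O(n¹⁰) grows faster than O(n^(2/3)), g(n) dominates.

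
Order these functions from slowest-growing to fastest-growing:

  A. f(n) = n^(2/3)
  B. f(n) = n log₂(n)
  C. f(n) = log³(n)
C < A < B

Comparing growth rates:
C = log³(n) is O(log³ n)
A = n^(2/3) is O(n^(2/3))
B = n log₂(n) is O(n log n)

Therefore, the order from slowest to fastest is: C < A < B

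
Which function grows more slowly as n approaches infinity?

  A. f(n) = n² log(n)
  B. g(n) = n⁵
A

f(n) = n² log(n) is O(n² log n), while g(n) = n⁵ is O(n⁵).
Since O(n² log n) grows slower than O(n⁵), f(n) is dominated.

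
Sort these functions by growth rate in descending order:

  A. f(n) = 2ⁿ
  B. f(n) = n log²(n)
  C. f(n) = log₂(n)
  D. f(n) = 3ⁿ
D > A > B > C

Comparing growth rates:
D = 3ⁿ is O(3ⁿ)
A = 2ⁿ is O(2ⁿ)
B = n log²(n) is O(n log² n)
C = log₂(n) is O(log n)

Therefore, the order from fastest to slowest is: D > A > B > C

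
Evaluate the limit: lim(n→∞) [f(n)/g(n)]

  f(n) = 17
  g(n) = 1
17

Since 17 and 1 have the same growth rate (O(1)),
the ratio converges to a constant: 17.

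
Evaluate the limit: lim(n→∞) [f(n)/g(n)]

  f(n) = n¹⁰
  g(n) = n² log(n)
∞

Since n¹⁰ (O(n¹⁰)) grows faster than n² log(n) (O(n² log n)),
the ratio f(n)/g(n) → ∞ as n → ∞.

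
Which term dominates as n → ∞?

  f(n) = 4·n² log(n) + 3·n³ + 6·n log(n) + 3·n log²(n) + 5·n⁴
5·n⁴

Looking at each term:
  - 4·n² log(n) is O(n² log n)
  - 3·n³ is O(n³)
  - 6·n log(n) is O(n log n)
  - 3·n log²(n) is O(n log² n)
  - 5·n⁴ is O(n⁴)

The term 5·n⁴ (O(n⁴)) grows fastest and dominates all others.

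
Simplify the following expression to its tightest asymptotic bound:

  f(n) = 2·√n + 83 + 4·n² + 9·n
Θ(n²)

Order the terms by growth rate: 83 ≺ 2·√n ≺ 9·n ≺ 4·n².
The fastest-growing term 4·n² dominates as n → ∞; dropping its constant factor gives Θ(n²).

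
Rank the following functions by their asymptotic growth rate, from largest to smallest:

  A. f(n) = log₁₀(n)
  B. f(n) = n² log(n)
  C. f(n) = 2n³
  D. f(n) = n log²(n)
C > B > D > A

Comparing growth rates:
C = 2n³ is O(n³)
B = n² log(n) is O(n² log n)
D = n log²(n) is O(n log² n)
A = log₁₀(n) is O(log n)

Therefore, the order from fastest to slowest is: C > B > D > A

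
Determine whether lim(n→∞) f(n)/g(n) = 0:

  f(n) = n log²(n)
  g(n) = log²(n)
False

f(n) = n log²(n) is O(n log² n), and g(n) = log²(n) is O(log² n).
Since O(n log² n) grows faster than or equal to O(log² n), f(n) = o(g(n)) is false.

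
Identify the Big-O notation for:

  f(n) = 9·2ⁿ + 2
O(2ⁿ)

The dominant term in 9·2ⁿ + 2 is 9·2ⁿ, which is Θ(2ⁿ).
Lower-order terms (2) are asymptotically negligible.
Constants are absorbed, so the tightest bound is O(2ⁿ).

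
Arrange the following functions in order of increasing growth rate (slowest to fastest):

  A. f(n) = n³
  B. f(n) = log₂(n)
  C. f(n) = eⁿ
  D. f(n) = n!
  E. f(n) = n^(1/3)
B < E < A < C < D

Comparing growth rates:
B = log₂(n) is O(log n)
E = n^(1/3) is O(n^(1/3))
A = n³ is O(n³)
C = eⁿ is O(eⁿ)
D = n! is O(n!)

Therefore, the order from slowest to fastest is: B < E < A < C < D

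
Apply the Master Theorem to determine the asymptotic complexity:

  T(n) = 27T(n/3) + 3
Θ(n³)

Master Theorem: a = 27, b = 3, f(n) = 3.
Compute the critical exponent d = log₃(27) = 3.
Compare f(n) = Θ(1) against n^d:
  k = 0 < d = 3, so f(n) = O(n^(d-ε)) — Case 1.
  The recursion cost dominates: T(n) = Θ(n^d) = Θ(n³).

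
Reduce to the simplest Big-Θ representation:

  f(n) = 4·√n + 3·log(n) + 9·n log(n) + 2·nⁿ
Θ(nⁿ)

Order the terms by growth rate: 3·log(n) ≺ 4·√n ≺ 9·n log(n) ≺ 2·nⁿ.
The fastest-growing term 2·nⁿ dominates as n → ∞; dropping its constant factor gives Θ(nⁿ).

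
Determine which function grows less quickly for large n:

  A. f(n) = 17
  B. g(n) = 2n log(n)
A

f(n) = 17 is O(1), while g(n) = 2n log(n) is O(n log n).
Since O(1) grows slower than O(n log n), f(n) is dominated.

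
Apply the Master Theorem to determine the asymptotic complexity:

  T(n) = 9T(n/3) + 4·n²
Θ(n² log n)

Master Theorem: a = 9, b = 3, f(n) = 4·n².
Compute the critical exponent d = log₃(9) = 2.
Compare f(n) = Θ(n²) against n^d:
  k = 2 = d, so f(n) = Θ(n^d) — Case 2.
  Work is balanced across levels: T(n) = Θ(n^d log n) = Θ(n² log n).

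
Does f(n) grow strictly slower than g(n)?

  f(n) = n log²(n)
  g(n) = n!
True

f(n) = n log²(n) is O(n log² n), and g(n) = n! is O(n!).
Since O(n log² n) grows strictly slower than O(n!), f(n) = o(g(n)) is true.
This means lim(n→∞) f(n)/g(n) = 0.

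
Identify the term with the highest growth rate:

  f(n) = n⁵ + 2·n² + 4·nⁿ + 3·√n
4·nⁿ

Looking at each term:
  - n⁵ is O(n⁵)
  - 2·n² is O(n²)
  - 4·nⁿ is O(nⁿ)
  - 3·√n is O(√n)

The term 4·nⁿ (O(nⁿ)) grows fastest and dominates all others.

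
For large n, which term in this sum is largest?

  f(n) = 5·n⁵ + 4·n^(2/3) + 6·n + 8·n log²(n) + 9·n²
5·n⁵

Looking at each term:
  - 5·n⁵ is O(n⁵)
  - 4·n^(2/3) is O(n^(2/3))
  - 6·n is O(n)
  - 8·n log²(n) is O(n log² n)
  - 9·n² is O(n²)

The term 5·n⁵ (O(n⁵)) grows fastest and dominates all others.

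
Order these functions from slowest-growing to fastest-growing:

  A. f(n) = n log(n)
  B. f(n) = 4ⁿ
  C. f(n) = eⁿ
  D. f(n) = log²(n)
D < A < C < B

Comparing growth rates:
D = log²(n) is O(log² n)
A = n log(n) is O(n log n)
C = eⁿ is O(eⁿ)
B = 4ⁿ is O(4ⁿ)

Therefore, the order from slowest to fastest is: D < A < C < B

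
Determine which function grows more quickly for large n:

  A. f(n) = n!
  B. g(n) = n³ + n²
A

f(n) = n! is O(n!), while g(n) = n³ + n² is O(n³).
Since O(n!) grows faster than O(n³), f(n) dominates.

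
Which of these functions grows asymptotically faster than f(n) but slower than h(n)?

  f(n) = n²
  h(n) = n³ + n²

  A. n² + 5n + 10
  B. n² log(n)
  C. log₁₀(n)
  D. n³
B

We need g(n) with n² = o(g(n)) and g(n) = o(n³ + n²), i.e. O(n²) ≺ g ≺ O(n³).
Check each option:
  A. n² + 5n + 10 — O(n²) does not grow strictly faster than f(n)
  B. n² log(n) — O(n² log n) is strictly between O(n²) and O(n³) ✓
  C. log₁₀(n) — O(log n) does not grow strictly faster than f(n)
  D. n³ — O(n³) does not grow strictly slower than h(n)

Only option B (n² log(n)) lies strictly between.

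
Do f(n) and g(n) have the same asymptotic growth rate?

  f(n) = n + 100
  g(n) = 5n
True

f(n) = n + 100 and g(n) = 5n are both O(n).
Since they have the same asymptotic growth rate, f(n) = Θ(g(n)) is true.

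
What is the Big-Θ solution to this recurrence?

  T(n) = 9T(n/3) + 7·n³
Θ(n³)

Master Theorem: a = 9, b = 3, f(n) = 7·n³.
Compute the critical exponent d = log₃(9) = 2.
Compare f(n) = Θ(n³) against n^d:
  k = 3 > d = 2, so f(n) = Ω(n^(d+ε)) — Case 3.
  Regularity: a·(n/b)^3/n^3 = a/b^3 = 9/27 < 1 ✓.
  The top-level work dominates: T(n) = Θ(f(n)) = Θ(n³).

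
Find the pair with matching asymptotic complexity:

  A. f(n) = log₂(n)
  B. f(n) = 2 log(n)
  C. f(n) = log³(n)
A and B

Examining each function:
  A. log₂(n) is O(log n)
  B. 2 log(n) is O(log n)
  C. log³(n) is O(log³ n)

Functions A and B both have the same complexity class.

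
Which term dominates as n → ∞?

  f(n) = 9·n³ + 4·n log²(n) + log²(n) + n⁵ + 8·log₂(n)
n⁵

Looking at each term:
  - 9·n³ is O(n³)
  - 4·n log²(n) is O(n log² n)
  - log²(n) is O(log² n)
  - n⁵ is O(n⁵)
  - 8·log₂(n) is O(log n)

The term n⁵ (O(n⁵)) grows fastest and dominates all others.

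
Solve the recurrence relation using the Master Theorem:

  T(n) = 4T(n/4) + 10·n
Θ(n log n)

Master Theorem: a = 4, b = 4, f(n) = 10·n.
Compute the critical exponent d = log₄(4) = 1.
Compare f(n) = Θ(n) against n^d:
  k = 1 = d, so f(n) = Θ(n^d) — Case 2.
  Work is balanced across levels: T(n) = Θ(n^d log n) = Θ(n log n).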